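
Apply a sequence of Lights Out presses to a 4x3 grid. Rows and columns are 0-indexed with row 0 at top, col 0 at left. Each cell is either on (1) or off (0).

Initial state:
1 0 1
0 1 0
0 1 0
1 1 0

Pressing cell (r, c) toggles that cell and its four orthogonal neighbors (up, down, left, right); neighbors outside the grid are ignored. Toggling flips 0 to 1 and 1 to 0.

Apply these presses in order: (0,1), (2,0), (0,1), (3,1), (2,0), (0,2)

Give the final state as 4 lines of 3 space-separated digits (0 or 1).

Answer: 1 1 0
0 1 1
0 0 0
0 0 1

Derivation:
After press 1 at (0,1):
0 1 0
0 0 0
0 1 0
1 1 0

After press 2 at (2,0):
0 1 0
1 0 0
1 0 0
0 1 0

After press 3 at (0,1):
1 0 1
1 1 0
1 0 0
0 1 0

After press 4 at (3,1):
1 0 1
1 1 0
1 1 0
1 0 1

After press 5 at (2,0):
1 0 1
0 1 0
0 0 0
0 0 1

After press 6 at (0,2):
1 1 0
0 1 1
0 0 0
0 0 1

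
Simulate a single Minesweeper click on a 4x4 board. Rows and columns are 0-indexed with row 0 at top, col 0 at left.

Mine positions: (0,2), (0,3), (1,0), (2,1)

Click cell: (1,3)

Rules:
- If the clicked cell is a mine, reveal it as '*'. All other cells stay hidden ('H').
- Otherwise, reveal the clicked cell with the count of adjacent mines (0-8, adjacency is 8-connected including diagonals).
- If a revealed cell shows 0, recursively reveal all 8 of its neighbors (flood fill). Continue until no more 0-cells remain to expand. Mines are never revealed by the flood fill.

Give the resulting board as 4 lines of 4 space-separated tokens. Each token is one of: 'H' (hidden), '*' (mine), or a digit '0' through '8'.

H H H H
H H H 2
H H H H
H H H H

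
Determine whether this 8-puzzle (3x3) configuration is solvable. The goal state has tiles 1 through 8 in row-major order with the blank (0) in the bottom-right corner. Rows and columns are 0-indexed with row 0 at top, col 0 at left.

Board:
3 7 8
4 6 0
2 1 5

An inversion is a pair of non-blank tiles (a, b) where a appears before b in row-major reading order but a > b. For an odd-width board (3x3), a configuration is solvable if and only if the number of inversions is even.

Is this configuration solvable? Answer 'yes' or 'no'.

Inversions (pairs i<j in row-major order where tile[i] > tile[j] > 0): 18
18 is even, so the puzzle is solvable.

Answer: yes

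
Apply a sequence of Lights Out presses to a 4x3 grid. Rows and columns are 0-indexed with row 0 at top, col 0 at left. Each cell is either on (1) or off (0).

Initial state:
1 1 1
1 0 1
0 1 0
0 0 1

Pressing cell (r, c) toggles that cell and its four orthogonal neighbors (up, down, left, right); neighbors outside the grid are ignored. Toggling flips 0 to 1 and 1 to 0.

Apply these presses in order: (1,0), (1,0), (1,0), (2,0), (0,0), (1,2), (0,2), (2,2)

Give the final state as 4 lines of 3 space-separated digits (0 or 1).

After press 1 at (1,0):
0 1 1
0 1 1
1 1 0
0 0 1

After press 2 at (1,0):
1 1 1
1 0 1
0 1 0
0 0 1

After press 3 at (1,0):
0 1 1
0 1 1
1 1 0
0 0 1

After press 4 at (2,0):
0 1 1
1 1 1
0 0 0
1 0 1

After press 5 at (0,0):
1 0 1
0 1 1
0 0 0
1 0 1

After press 6 at (1,2):
1 0 0
0 0 0
0 0 1
1 0 1

After press 7 at (0,2):
1 1 1
0 0 1
0 0 1
1 0 1

After press 8 at (2,2):
1 1 1
0 0 0
0 1 0
1 0 0

Answer: 1 1 1
0 0 0
0 1 0
1 0 0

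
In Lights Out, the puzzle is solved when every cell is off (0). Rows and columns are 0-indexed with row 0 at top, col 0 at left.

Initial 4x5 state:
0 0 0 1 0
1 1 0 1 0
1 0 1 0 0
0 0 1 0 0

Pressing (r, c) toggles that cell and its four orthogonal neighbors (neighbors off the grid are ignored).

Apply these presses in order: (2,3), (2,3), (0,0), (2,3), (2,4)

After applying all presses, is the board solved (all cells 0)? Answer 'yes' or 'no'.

After press 1 at (2,3):
0 0 0 1 0
1 1 0 0 0
1 0 0 1 1
0 0 1 1 0

After press 2 at (2,3):
0 0 0 1 0
1 1 0 1 0
1 0 1 0 0
0 0 1 0 0

After press 3 at (0,0):
1 1 0 1 0
0 1 0 1 0
1 0 1 0 0
0 0 1 0 0

After press 4 at (2,3):
1 1 0 1 0
0 1 0 0 0
1 0 0 1 1
0 0 1 1 0

After press 5 at (2,4):
1 1 0 1 0
0 1 0 0 1
1 0 0 0 0
0 0 1 1 1

Lights still on: 9

Answer: no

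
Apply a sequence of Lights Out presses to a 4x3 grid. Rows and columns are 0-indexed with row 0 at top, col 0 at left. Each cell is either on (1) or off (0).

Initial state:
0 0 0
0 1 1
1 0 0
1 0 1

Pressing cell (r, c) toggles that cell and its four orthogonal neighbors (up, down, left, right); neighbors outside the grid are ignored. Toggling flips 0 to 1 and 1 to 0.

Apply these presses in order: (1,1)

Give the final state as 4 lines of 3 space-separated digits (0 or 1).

After press 1 at (1,1):
0 1 0
1 0 0
1 1 0
1 0 1

Answer: 0 1 0
1 0 0
1 1 0
1 0 1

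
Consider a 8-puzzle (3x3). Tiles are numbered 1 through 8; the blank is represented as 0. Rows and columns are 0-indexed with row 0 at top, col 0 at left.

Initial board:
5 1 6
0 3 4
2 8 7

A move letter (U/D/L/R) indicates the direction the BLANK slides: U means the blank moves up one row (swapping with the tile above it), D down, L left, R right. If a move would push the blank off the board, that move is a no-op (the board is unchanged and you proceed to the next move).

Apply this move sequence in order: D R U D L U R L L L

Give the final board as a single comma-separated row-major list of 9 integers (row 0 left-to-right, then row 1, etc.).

Answer: 5, 1, 6, 0, 3, 4, 2, 8, 7

Derivation:
After move 1 (D):
5 1 6
2 3 4
0 8 7

After move 2 (R):
5 1 6
2 3 4
8 0 7

After move 3 (U):
5 1 6
2 0 4
8 3 7

After move 4 (D):
5 1 6
2 3 4
8 0 7

After move 5 (L):
5 1 6
2 3 4
0 8 7

After move 6 (U):
5 1 6
0 3 4
2 8 7

After move 7 (R):
5 1 6
3 0 4
2 8 7

After move 8 (L):
5 1 6
0 3 4
2 8 7

After move 9 (L):
5 1 6
0 3 4
2 8 7

After move 10 (L):
5 1 6
0 3 4
2 8 7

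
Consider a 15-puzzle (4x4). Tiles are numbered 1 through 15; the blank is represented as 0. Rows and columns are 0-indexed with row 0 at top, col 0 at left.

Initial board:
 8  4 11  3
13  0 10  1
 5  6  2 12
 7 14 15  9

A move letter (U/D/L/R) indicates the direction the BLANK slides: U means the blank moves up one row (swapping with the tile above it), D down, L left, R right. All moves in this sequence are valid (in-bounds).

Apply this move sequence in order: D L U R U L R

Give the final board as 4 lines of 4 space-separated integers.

After move 1 (D):
 8  4 11  3
13  6 10  1
 5  0  2 12
 7 14 15  9

After move 2 (L):
 8  4 11  3
13  6 10  1
 0  5  2 12
 7 14 15  9

After move 3 (U):
 8  4 11  3
 0  6 10  1
13  5  2 12
 7 14 15  9

After move 4 (R):
 8  4 11  3
 6  0 10  1
13  5  2 12
 7 14 15  9

After move 5 (U):
 8  0 11  3
 6  4 10  1
13  5  2 12
 7 14 15  9

After move 6 (L):
 0  8 11  3
 6  4 10  1
13  5  2 12
 7 14 15  9

After move 7 (R):
 8  0 11  3
 6  4 10  1
13  5  2 12
 7 14 15  9

Answer:  8  0 11  3
 6  4 10  1
13  5  2 12
 7 14 15  9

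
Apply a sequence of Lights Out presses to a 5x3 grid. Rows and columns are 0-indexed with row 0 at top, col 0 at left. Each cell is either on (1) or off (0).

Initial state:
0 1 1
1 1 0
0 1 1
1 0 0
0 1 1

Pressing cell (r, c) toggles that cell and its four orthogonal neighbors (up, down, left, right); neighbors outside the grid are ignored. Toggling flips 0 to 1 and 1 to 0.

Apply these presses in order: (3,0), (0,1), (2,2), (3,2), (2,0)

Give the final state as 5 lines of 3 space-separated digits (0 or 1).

Answer: 1 0 0
0 0 1
0 1 1
1 0 0
1 1 0

Derivation:
After press 1 at (3,0):
0 1 1
1 1 0
1 1 1
0 1 0
1 1 1

After press 2 at (0,1):
1 0 0
1 0 0
1 1 1
0 1 0
1 1 1

After press 3 at (2,2):
1 0 0
1 0 1
1 0 0
0 1 1
1 1 1

After press 4 at (3,2):
1 0 0
1 0 1
1 0 1
0 0 0
1 1 0

After press 5 at (2,0):
1 0 0
0 0 1
0 1 1
1 0 0
1 1 0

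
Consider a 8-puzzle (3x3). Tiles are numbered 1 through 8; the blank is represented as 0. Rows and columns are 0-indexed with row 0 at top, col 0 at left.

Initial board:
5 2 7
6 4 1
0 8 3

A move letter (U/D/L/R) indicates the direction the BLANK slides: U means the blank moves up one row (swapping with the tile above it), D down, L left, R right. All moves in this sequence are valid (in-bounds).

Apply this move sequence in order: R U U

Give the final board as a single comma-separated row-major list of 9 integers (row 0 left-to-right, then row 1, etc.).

After move 1 (R):
5 2 7
6 4 1
8 0 3

After move 2 (U):
5 2 7
6 0 1
8 4 3

After move 3 (U):
5 0 7
6 2 1
8 4 3

Answer: 5, 0, 7, 6, 2, 1, 8, 4, 3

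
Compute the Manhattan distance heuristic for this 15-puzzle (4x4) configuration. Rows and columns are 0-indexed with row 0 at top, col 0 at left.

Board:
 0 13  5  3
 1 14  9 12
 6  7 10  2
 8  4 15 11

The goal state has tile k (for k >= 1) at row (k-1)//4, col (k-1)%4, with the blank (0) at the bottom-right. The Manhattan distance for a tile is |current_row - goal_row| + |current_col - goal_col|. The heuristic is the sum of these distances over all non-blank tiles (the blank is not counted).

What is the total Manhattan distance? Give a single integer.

Answer: 36

Derivation:
Tile 13: at (0,1), goal (3,0), distance |0-3|+|1-0| = 4
Tile 5: at (0,2), goal (1,0), distance |0-1|+|2-0| = 3
Tile 3: at (0,3), goal (0,2), distance |0-0|+|3-2| = 1
Tile 1: at (1,0), goal (0,0), distance |1-0|+|0-0| = 1
Tile 14: at (1,1), goal (3,1), distance |1-3|+|1-1| = 2
Tile 9: at (1,2), goal (2,0), distance |1-2|+|2-0| = 3
Tile 12: at (1,3), goal (2,3), distance |1-2|+|3-3| = 1
Tile 6: at (2,0), goal (1,1), distance |2-1|+|0-1| = 2
Tile 7: at (2,1), goal (1,2), distance |2-1|+|1-2| = 2
Tile 10: at (2,2), goal (2,1), distance |2-2|+|2-1| = 1
Tile 2: at (2,3), goal (0,1), distance |2-0|+|3-1| = 4
Tile 8: at (3,0), goal (1,3), distance |3-1|+|0-3| = 5
Tile 4: at (3,1), goal (0,3), distance |3-0|+|1-3| = 5
Tile 15: at (3,2), goal (3,2), distance |3-3|+|2-2| = 0
Tile 11: at (3,3), goal (2,2), distance |3-2|+|3-2| = 2
Sum: 4 + 3 + 1 + 1 + 2 + 3 + 1 + 2 + 2 + 1 + 4 + 5 + 5 + 0 + 2 = 36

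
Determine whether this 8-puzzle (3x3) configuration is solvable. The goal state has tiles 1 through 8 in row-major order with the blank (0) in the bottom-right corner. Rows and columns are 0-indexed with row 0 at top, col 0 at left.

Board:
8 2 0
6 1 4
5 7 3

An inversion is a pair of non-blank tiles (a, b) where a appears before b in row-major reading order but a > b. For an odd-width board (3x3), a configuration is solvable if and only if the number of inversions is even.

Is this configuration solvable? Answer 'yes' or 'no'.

Answer: no

Derivation:
Inversions (pairs i<j in row-major order where tile[i] > tile[j] > 0): 15
15 is odd, so the puzzle is not solvable.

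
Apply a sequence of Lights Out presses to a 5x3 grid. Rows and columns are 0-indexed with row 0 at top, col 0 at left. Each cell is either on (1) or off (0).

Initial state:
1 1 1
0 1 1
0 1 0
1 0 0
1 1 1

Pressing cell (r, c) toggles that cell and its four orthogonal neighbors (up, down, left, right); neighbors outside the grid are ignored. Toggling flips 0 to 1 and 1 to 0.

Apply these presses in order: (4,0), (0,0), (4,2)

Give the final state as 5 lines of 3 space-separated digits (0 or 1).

After press 1 at (4,0):
1 1 1
0 1 1
0 1 0
0 0 0
0 0 1

After press 2 at (0,0):
0 0 1
1 1 1
0 1 0
0 0 0
0 0 1

After press 3 at (4,2):
0 0 1
1 1 1
0 1 0
0 0 1
0 1 0

Answer: 0 0 1
1 1 1
0 1 0
0 0 1
0 1 0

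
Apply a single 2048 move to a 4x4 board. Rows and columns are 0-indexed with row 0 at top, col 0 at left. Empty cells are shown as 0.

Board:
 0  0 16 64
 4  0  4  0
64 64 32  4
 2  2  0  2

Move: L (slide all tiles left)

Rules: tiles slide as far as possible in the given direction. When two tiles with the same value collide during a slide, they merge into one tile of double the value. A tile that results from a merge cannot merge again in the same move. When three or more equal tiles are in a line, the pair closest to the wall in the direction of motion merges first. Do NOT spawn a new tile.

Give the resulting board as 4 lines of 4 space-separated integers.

Answer:  16  64   0   0
  8   0   0   0
128  32   4   0
  4   2   0   0

Derivation:
Slide left:
row 0: [0, 0, 16, 64] -> [16, 64, 0, 0]
row 1: [4, 0, 4, 0] -> [8, 0, 0, 0]
row 2: [64, 64, 32, 4] -> [128, 32, 4, 0]
row 3: [2, 2, 0, 2] -> [4, 2, 0, 0]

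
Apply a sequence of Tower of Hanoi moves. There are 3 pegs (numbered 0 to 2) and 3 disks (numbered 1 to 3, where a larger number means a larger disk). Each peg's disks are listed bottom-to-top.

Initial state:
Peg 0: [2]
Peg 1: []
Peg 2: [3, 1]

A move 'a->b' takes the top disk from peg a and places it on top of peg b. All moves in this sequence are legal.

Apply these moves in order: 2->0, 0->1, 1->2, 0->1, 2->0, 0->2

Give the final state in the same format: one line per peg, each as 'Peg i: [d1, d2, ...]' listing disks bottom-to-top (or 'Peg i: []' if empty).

Answer: Peg 0: []
Peg 1: [2]
Peg 2: [3, 1]

Derivation:
After move 1 (2->0):
Peg 0: [2, 1]
Peg 1: []
Peg 2: [3]

After move 2 (0->1):
Peg 0: [2]
Peg 1: [1]
Peg 2: [3]

After move 3 (1->2):
Peg 0: [2]
Peg 1: []
Peg 2: [3, 1]

After move 4 (0->1):
Peg 0: []
Peg 1: [2]
Peg 2: [3, 1]

After move 5 (2->0):
Peg 0: [1]
Peg 1: [2]
Peg 2: [3]

After move 6 (0->2):
Peg 0: []
Peg 1: [2]
Peg 2: [3, 1]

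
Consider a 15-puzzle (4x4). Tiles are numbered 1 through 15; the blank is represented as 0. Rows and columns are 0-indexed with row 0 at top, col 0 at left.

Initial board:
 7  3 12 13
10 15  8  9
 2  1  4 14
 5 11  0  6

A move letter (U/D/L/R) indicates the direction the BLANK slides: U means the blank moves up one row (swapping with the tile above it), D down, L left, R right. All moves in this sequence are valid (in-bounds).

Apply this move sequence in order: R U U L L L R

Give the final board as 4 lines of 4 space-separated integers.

Answer:  7  3 12 13
10  0 15  8
 2  1  4  9
 5 11  6 14

Derivation:
After move 1 (R):
 7  3 12 13
10 15  8  9
 2  1  4 14
 5 11  6  0

After move 2 (U):
 7  3 12 13
10 15  8  9
 2  1  4  0
 5 11  6 14

After move 3 (U):
 7  3 12 13
10 15  8  0
 2  1  4  9
 5 11  6 14

After move 4 (L):
 7  3 12 13
10 15  0  8
 2  1  4  9
 5 11  6 14

After move 5 (L):
 7  3 12 13
10  0 15  8
 2  1  4  9
 5 11  6 14

After move 6 (L):
 7  3 12 13
 0 10 15  8
 2  1  4  9
 5 11  6 14

After move 7 (R):
 7  3 12 13
10  0 15  8
 2  1  4  9
 5 11  6 14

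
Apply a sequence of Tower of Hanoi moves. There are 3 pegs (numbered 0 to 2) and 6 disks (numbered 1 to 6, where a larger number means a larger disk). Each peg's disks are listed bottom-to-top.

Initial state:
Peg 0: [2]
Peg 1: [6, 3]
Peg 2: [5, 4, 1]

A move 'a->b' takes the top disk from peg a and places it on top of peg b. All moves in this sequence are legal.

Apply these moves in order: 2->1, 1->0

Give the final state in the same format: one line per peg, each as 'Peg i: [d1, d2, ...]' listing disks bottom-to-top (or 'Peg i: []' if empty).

Answer: Peg 0: [2, 1]
Peg 1: [6, 3]
Peg 2: [5, 4]

Derivation:
After move 1 (2->1):
Peg 0: [2]
Peg 1: [6, 3, 1]
Peg 2: [5, 4]

After move 2 (1->0):
Peg 0: [2, 1]
Peg 1: [6, 3]
Peg 2: [5, 4]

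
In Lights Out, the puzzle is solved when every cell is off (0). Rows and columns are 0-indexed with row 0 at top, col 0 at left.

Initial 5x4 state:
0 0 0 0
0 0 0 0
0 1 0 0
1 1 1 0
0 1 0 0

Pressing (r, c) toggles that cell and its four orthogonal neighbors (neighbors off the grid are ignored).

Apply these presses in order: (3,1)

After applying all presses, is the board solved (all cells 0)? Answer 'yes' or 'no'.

After press 1 at (3,1):
0 0 0 0
0 0 0 0
0 0 0 0
0 0 0 0
0 0 0 0

Lights still on: 0

Answer: yes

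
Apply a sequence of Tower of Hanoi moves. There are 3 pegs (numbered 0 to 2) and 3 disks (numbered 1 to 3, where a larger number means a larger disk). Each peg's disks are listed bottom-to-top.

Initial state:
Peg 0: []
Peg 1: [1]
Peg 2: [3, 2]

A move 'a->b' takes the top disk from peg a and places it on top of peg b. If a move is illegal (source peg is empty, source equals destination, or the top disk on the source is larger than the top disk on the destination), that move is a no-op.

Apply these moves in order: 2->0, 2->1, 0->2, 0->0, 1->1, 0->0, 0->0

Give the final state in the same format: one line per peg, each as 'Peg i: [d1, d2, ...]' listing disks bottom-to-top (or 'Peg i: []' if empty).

Answer: Peg 0: []
Peg 1: [1]
Peg 2: [3, 2]

Derivation:
After move 1 (2->0):
Peg 0: [2]
Peg 1: [1]
Peg 2: [3]

After move 2 (2->1):
Peg 0: [2]
Peg 1: [1]
Peg 2: [3]

After move 3 (0->2):
Peg 0: []
Peg 1: [1]
Peg 2: [3, 2]

After move 4 (0->0):
Peg 0: []
Peg 1: [1]
Peg 2: [3, 2]

After move 5 (1->1):
Peg 0: []
Peg 1: [1]
Peg 2: [3, 2]

After move 6 (0->0):
Peg 0: []
Peg 1: [1]
Peg 2: [3, 2]

After move 7 (0->0):
Peg 0: []
Peg 1: [1]
Peg 2: [3, 2]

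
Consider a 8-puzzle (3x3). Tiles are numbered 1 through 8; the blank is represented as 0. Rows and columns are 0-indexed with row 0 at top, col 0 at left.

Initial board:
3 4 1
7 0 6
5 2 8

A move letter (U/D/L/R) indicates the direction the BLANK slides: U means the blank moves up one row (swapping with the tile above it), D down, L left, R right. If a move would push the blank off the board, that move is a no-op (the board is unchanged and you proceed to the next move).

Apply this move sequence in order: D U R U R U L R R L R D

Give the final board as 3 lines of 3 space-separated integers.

Answer: 3 4 1
7 6 0
5 2 8

Derivation:
After move 1 (D):
3 4 1
7 2 6
5 0 8

After move 2 (U):
3 4 1
7 0 6
5 2 8

After move 3 (R):
3 4 1
7 6 0
5 2 8

After move 4 (U):
3 4 0
7 6 1
5 2 8

After move 5 (R):
3 4 0
7 6 1
5 2 8

After move 6 (U):
3 4 0
7 6 1
5 2 8

After move 7 (L):
3 0 4
7 6 1
5 2 8

After move 8 (R):
3 4 0
7 6 1
5 2 8

After move 9 (R):
3 4 0
7 6 1
5 2 8

After move 10 (L):
3 0 4
7 6 1
5 2 8

After move 11 (R):
3 4 0
7 6 1
5 2 8

After move 12 (D):
3 4 1
7 6 0
5 2 8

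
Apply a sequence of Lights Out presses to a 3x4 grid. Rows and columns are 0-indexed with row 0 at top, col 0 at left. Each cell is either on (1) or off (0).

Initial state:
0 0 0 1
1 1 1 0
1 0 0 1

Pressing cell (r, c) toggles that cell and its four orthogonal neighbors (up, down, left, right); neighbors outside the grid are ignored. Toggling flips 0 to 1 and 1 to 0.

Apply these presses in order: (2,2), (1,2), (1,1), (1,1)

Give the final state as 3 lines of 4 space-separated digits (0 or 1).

After press 1 at (2,2):
0 0 0 1
1 1 0 0
1 1 1 0

After press 2 at (1,2):
0 0 1 1
1 0 1 1
1 1 0 0

After press 3 at (1,1):
0 1 1 1
0 1 0 1
1 0 0 0

After press 4 at (1,1):
0 0 1 1
1 0 1 1
1 1 0 0

Answer: 0 0 1 1
1 0 1 1
1 1 0 0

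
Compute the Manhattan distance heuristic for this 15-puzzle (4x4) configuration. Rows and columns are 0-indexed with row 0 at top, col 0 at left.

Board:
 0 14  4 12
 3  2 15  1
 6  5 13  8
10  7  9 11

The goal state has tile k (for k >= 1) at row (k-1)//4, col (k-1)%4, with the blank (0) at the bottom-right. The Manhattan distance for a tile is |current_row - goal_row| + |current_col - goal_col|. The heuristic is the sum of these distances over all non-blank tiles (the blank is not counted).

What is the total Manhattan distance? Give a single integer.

Tile 14: at (0,1), goal (3,1), distance |0-3|+|1-1| = 3
Tile 4: at (0,2), goal (0,3), distance |0-0|+|2-3| = 1
Tile 12: at (0,3), goal (2,3), distance |0-2|+|3-3| = 2
Tile 3: at (1,0), goal (0,2), distance |1-0|+|0-2| = 3
Tile 2: at (1,1), goal (0,1), distance |1-0|+|1-1| = 1
Tile 15: at (1,2), goal (3,2), distance |1-3|+|2-2| = 2
Tile 1: at (1,3), goal (0,0), distance |1-0|+|3-0| = 4
Tile 6: at (2,0), goal (1,1), distance |2-1|+|0-1| = 2
Tile 5: at (2,1), goal (1,0), distance |2-1|+|1-0| = 2
Tile 13: at (2,2), goal (3,0), distance |2-3|+|2-0| = 3
Tile 8: at (2,3), goal (1,3), distance |2-1|+|3-3| = 1
Tile 10: at (3,0), goal (2,1), distance |3-2|+|0-1| = 2
Tile 7: at (3,1), goal (1,2), distance |3-1|+|1-2| = 3
Tile 9: at (3,2), goal (2,0), distance |3-2|+|2-0| = 3
Tile 11: at (3,3), goal (2,2), distance |3-2|+|3-2| = 2
Sum: 3 + 1 + 2 + 3 + 1 + 2 + 4 + 2 + 2 + 3 + 1 + 2 + 3 + 3 + 2 = 34

Answer: 34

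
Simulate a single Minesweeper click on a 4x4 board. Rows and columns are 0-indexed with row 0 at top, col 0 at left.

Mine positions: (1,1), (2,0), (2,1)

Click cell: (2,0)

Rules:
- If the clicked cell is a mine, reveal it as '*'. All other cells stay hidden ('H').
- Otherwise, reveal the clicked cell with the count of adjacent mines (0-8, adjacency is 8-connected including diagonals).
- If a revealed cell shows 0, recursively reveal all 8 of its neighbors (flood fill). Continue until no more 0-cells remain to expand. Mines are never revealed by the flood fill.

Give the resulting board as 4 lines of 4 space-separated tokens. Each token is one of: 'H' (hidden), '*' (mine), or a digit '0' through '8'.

H H H H
H H H H
* H H H
H H H H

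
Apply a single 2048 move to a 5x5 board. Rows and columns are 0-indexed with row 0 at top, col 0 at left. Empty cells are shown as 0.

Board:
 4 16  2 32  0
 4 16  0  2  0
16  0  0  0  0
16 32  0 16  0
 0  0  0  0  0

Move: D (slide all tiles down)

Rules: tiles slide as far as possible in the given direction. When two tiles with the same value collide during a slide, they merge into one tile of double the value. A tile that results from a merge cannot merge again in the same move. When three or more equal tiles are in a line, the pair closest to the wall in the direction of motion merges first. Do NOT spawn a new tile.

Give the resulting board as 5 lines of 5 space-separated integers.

Answer:  0  0  0  0  0
 0  0  0  0  0
 0  0  0 32  0
 8 32  0  2  0
32 32  2 16  0

Derivation:
Slide down:
col 0: [4, 4, 16, 16, 0] -> [0, 0, 0, 8, 32]
col 1: [16, 16, 0, 32, 0] -> [0, 0, 0, 32, 32]
col 2: [2, 0, 0, 0, 0] -> [0, 0, 0, 0, 2]
col 3: [32, 2, 0, 16, 0] -> [0, 0, 32, 2, 16]
col 4: [0, 0, 0, 0, 0] -> [0, 0, 0, 0, 0]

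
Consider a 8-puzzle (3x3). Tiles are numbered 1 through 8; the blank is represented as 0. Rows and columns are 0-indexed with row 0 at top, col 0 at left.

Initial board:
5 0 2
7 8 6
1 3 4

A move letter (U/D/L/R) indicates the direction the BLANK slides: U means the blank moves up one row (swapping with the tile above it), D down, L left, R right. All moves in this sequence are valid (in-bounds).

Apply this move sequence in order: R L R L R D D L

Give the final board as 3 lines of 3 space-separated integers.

Answer: 5 2 6
7 8 4
1 0 3

Derivation:
After move 1 (R):
5 2 0
7 8 6
1 3 4

After move 2 (L):
5 0 2
7 8 6
1 3 4

After move 3 (R):
5 2 0
7 8 6
1 3 4

After move 4 (L):
5 0 2
7 8 6
1 3 4

After move 5 (R):
5 2 0
7 8 6
1 3 4

After move 6 (D):
5 2 6
7 8 0
1 3 4

After move 7 (D):
5 2 6
7 8 4
1 3 0

After move 8 (L):
5 2 6
7 8 4
1 0 3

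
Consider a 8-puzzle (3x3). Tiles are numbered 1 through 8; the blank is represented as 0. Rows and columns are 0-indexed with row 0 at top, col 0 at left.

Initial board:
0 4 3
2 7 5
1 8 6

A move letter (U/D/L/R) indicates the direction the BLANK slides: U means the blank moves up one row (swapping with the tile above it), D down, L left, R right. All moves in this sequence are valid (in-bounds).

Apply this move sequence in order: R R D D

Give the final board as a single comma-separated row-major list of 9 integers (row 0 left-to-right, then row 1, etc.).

Answer: 4, 3, 5, 2, 7, 6, 1, 8, 0

Derivation:
After move 1 (R):
4 0 3
2 7 5
1 8 6

After move 2 (R):
4 3 0
2 7 5
1 8 6

After move 3 (D):
4 3 5
2 7 0
1 8 6

After move 4 (D):
4 3 5
2 7 6
1 8 0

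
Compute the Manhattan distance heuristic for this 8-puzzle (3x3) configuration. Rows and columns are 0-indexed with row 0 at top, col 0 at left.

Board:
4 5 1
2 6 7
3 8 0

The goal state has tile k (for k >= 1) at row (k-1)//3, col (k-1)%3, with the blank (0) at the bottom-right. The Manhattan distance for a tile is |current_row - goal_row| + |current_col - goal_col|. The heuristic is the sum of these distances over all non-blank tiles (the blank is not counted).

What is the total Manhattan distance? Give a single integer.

Answer: 14

Derivation:
Tile 4: (0,0)->(1,0) = 1
Tile 5: (0,1)->(1,1) = 1
Tile 1: (0,2)->(0,0) = 2
Tile 2: (1,0)->(0,1) = 2
Tile 6: (1,1)->(1,2) = 1
Tile 7: (1,2)->(2,0) = 3
Tile 3: (2,0)->(0,2) = 4
Tile 8: (2,1)->(2,1) = 0
Sum: 1 + 1 + 2 + 2 + 1 + 3 + 4 + 0 = 14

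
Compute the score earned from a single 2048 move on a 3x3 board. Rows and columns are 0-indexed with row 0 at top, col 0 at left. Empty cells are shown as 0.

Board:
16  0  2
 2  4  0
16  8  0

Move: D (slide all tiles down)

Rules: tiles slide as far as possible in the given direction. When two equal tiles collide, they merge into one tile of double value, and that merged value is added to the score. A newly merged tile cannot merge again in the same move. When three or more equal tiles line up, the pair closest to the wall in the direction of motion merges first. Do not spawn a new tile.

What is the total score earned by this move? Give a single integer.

Answer: 0

Derivation:
Slide down:
col 0: [16, 2, 16] -> [16, 2, 16]  score +0 (running 0)
col 1: [0, 4, 8] -> [0, 4, 8]  score +0 (running 0)
col 2: [2, 0, 0] -> [0, 0, 2]  score +0 (running 0)
Board after move:
16  0  0
 2  4  0
16  8  2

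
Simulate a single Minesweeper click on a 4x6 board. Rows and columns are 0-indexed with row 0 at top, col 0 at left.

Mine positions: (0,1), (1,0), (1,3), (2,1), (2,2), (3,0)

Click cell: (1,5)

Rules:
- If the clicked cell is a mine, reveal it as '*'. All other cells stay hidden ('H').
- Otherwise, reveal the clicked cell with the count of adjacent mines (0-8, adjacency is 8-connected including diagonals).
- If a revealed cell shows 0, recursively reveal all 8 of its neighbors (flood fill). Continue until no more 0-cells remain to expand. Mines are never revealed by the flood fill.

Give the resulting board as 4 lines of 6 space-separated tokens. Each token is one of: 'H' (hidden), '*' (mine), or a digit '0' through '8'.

H H H H 1 0
H H H H 1 0
H H H 2 1 0
H H H 1 0 0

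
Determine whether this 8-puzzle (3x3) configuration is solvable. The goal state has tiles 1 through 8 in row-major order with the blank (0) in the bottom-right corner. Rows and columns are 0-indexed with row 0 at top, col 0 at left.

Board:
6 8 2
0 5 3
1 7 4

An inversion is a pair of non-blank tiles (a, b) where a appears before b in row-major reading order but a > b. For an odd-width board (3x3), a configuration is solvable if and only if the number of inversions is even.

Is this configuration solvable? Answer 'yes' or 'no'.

Answer: no

Derivation:
Inversions (pairs i<j in row-major order where tile[i] > tile[j] > 0): 17
17 is odd, so the puzzle is not solvable.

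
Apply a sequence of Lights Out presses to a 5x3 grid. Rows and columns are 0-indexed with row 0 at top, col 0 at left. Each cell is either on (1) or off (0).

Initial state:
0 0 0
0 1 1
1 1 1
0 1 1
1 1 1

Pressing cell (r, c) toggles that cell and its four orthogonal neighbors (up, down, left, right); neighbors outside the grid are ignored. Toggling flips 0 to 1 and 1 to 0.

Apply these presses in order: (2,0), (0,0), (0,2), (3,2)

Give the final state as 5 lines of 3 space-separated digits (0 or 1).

Answer: 1 0 1
0 1 0
0 0 0
1 0 0
1 1 0

Derivation:
After press 1 at (2,0):
0 0 0
1 1 1
0 0 1
1 1 1
1 1 1

After press 2 at (0,0):
1 1 0
0 1 1
0 0 1
1 1 1
1 1 1

After press 3 at (0,2):
1 0 1
0 1 0
0 0 1
1 1 1
1 1 1

After press 4 at (3,2):
1 0 1
0 1 0
0 0 0
1 0 0
1 1 0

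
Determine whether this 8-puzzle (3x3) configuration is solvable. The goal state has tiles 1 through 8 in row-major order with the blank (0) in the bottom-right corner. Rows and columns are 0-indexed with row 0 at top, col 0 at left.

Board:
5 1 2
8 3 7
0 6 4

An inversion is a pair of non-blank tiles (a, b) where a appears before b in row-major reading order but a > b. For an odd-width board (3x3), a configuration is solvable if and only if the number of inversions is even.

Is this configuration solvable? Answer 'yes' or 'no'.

Answer: no

Derivation:
Inversions (pairs i<j in row-major order where tile[i] > tile[j] > 0): 11
11 is odd, so the puzzle is not solvable.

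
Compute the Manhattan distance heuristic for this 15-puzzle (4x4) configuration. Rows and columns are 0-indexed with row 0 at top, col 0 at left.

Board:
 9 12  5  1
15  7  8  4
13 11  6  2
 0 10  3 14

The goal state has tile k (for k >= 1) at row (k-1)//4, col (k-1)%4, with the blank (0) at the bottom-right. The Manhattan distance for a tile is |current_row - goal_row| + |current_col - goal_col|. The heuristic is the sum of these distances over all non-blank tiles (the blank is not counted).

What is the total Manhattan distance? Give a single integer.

Tile 9: (0,0)->(2,0) = 2
Tile 12: (0,1)->(2,3) = 4
Tile 5: (0,2)->(1,0) = 3
Tile 1: (0,3)->(0,0) = 3
Tile 15: (1,0)->(3,2) = 4
Tile 7: (1,1)->(1,2) = 1
Tile 8: (1,2)->(1,3) = 1
Tile 4: (1,3)->(0,3) = 1
Tile 13: (2,0)->(3,0) = 1
Tile 11: (2,1)->(2,2) = 1
Tile 6: (2,2)->(1,1) = 2
Tile 2: (2,3)->(0,1) = 4
Tile 10: (3,1)->(2,1) = 1
Tile 3: (3,2)->(0,2) = 3
Tile 14: (3,3)->(3,1) = 2
Sum: 2 + 4 + 3 + 3 + 4 + 1 + 1 + 1 + 1 + 1 + 2 + 4 + 1 + 3 + 2 = 33

Answer: 33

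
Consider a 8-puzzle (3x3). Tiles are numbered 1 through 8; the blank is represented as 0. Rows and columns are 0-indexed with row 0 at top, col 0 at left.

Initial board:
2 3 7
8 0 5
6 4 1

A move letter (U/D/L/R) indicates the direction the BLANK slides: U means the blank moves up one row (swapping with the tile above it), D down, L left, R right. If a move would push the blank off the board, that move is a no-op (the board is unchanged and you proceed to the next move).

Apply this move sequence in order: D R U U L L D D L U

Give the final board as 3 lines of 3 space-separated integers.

Answer: 8 2 3
0 4 7
6 1 5

Derivation:
After move 1 (D):
2 3 7
8 4 5
6 0 1

After move 2 (R):
2 3 7
8 4 5
6 1 0

After move 3 (U):
2 3 7
8 4 0
6 1 5

After move 4 (U):
2 3 0
8 4 7
6 1 5

After move 5 (L):
2 0 3
8 4 7
6 1 5

After move 6 (L):
0 2 3
8 4 7
6 1 5

After move 7 (D):
8 2 3
0 4 7
6 1 5

After move 8 (D):
8 2 3
6 4 7
0 1 5

After move 9 (L):
8 2 3
6 4 7
0 1 5

After move 10 (U):
8 2 3
0 4 7
6 1 5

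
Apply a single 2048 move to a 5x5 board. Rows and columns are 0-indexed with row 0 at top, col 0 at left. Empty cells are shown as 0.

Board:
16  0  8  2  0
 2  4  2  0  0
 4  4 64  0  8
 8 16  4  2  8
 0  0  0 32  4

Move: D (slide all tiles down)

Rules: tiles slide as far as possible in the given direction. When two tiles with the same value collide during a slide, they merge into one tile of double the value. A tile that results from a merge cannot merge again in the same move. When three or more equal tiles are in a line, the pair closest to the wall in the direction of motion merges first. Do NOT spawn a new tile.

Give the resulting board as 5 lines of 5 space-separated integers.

Answer:  0  0  0  0  0
16  0  8  0  0
 2  0  2  0  0
 4  8 64  4 16
 8 16  4 32  4

Derivation:
Slide down:
col 0: [16, 2, 4, 8, 0] -> [0, 16, 2, 4, 8]
col 1: [0, 4, 4, 16, 0] -> [0, 0, 0, 8, 16]
col 2: [8, 2, 64, 4, 0] -> [0, 8, 2, 64, 4]
col 3: [2, 0, 0, 2, 32] -> [0, 0, 0, 4, 32]
col 4: [0, 0, 8, 8, 4] -> [0, 0, 0, 16, 4]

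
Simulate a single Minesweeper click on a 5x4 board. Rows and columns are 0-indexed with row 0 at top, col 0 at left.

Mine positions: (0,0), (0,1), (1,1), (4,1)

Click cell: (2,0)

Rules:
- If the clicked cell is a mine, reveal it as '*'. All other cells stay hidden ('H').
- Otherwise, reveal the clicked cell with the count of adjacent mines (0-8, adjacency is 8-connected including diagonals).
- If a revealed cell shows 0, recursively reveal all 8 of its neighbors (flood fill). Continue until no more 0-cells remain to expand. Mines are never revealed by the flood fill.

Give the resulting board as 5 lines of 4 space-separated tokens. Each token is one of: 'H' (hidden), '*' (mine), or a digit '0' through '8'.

H H H H
H H H H
1 H H H
H H H H
H H H H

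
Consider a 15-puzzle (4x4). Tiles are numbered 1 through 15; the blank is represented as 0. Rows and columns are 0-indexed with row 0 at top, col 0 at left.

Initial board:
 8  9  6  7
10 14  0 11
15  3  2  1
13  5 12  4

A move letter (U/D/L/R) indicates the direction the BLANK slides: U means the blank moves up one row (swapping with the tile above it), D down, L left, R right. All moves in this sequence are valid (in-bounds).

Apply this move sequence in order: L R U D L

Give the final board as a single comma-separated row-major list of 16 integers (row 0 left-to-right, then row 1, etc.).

After move 1 (L):
 8  9  6  7
10  0 14 11
15  3  2  1
13  5 12  4

After move 2 (R):
 8  9  6  7
10 14  0 11
15  3  2  1
13  5 12  4

After move 3 (U):
 8  9  0  7
10 14  6 11
15  3  2  1
13  5 12  4

After move 4 (D):
 8  9  6  7
10 14  0 11
15  3  2  1
13  5 12  4

After move 5 (L):
 8  9  6  7
10  0 14 11
15  3  2  1
13  5 12  4

Answer: 8, 9, 6, 7, 10, 0, 14, 11, 15, 3, 2, 1, 13, 5, 12, 4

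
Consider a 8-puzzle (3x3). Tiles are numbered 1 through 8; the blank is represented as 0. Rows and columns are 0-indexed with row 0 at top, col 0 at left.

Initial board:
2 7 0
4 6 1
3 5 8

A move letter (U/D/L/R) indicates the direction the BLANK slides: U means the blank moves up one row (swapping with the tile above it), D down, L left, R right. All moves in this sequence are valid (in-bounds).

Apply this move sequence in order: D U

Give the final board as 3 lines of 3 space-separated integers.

Answer: 2 7 0
4 6 1
3 5 8

Derivation:
After move 1 (D):
2 7 1
4 6 0
3 5 8

After move 2 (U):
2 7 0
4 6 1
3 5 8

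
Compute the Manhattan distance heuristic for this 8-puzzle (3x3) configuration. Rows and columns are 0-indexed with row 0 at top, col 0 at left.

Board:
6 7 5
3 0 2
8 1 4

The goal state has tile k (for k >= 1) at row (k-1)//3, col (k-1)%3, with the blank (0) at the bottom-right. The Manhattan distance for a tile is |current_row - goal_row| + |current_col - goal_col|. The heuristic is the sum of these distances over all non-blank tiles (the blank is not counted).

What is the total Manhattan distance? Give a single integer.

Tile 6: at (0,0), goal (1,2), distance |0-1|+|0-2| = 3
Tile 7: at (0,1), goal (2,0), distance |0-2|+|1-0| = 3
Tile 5: at (0,2), goal (1,1), distance |0-1|+|2-1| = 2
Tile 3: at (1,0), goal (0,2), distance |1-0|+|0-2| = 3
Tile 2: at (1,2), goal (0,1), distance |1-0|+|2-1| = 2
Tile 8: at (2,0), goal (2,1), distance |2-2|+|0-1| = 1
Tile 1: at (2,1), goal (0,0), distance |2-0|+|1-0| = 3
Tile 4: at (2,2), goal (1,0), distance |2-1|+|2-0| = 3
Sum: 3 + 3 + 2 + 3 + 2 + 1 + 3 + 3 = 20

Answer: 20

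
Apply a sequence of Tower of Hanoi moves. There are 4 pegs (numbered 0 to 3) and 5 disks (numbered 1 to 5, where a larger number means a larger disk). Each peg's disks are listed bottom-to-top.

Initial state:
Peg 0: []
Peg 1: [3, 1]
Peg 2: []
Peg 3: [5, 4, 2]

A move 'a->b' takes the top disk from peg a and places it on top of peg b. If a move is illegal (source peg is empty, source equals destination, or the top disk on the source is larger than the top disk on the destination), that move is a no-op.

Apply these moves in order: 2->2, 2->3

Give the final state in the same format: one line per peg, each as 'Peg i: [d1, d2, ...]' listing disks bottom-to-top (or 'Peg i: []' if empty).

Answer: Peg 0: []
Peg 1: [3, 1]
Peg 2: []
Peg 3: [5, 4, 2]

Derivation:
After move 1 (2->2):
Peg 0: []
Peg 1: [3, 1]
Peg 2: []
Peg 3: [5, 4, 2]

After move 2 (2->3):
Peg 0: []
Peg 1: [3, 1]
Peg 2: []
Peg 3: [5, 4, 2]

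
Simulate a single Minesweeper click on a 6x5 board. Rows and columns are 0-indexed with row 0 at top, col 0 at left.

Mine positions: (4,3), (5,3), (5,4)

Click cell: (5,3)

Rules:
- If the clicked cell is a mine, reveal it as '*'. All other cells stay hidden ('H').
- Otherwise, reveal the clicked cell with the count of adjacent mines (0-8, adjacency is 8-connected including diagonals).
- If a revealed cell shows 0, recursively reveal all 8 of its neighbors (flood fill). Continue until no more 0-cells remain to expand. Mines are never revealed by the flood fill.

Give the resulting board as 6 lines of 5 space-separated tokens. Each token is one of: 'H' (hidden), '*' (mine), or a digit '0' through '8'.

H H H H H
H H H H H
H H H H H
H H H H H
H H H H H
H H H * H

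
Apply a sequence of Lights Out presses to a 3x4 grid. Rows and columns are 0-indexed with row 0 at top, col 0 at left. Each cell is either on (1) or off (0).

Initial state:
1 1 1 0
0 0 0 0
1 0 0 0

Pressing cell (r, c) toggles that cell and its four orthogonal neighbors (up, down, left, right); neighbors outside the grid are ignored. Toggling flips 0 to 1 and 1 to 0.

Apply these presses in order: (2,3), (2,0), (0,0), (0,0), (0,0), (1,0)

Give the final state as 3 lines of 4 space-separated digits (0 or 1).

Answer: 1 0 1 0
1 1 0 1
1 1 1 1

Derivation:
After press 1 at (2,3):
1 1 1 0
0 0 0 1
1 0 1 1

After press 2 at (2,0):
1 1 1 0
1 0 0 1
0 1 1 1

After press 3 at (0,0):
0 0 1 0
0 0 0 1
0 1 1 1

After press 4 at (0,0):
1 1 1 0
1 0 0 1
0 1 1 1

After press 5 at (0,0):
0 0 1 0
0 0 0 1
0 1 1 1

After press 6 at (1,0):
1 0 1 0
1 1 0 1
1 1 1 1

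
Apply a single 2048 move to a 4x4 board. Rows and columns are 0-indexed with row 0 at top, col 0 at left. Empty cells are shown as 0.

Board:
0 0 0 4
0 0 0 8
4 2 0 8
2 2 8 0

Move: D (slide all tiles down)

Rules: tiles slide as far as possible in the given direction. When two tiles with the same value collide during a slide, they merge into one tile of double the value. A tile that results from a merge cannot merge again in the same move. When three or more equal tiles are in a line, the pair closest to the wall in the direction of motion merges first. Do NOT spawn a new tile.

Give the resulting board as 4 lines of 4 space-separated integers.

Slide down:
col 0: [0, 0, 4, 2] -> [0, 0, 4, 2]
col 1: [0, 0, 2, 2] -> [0, 0, 0, 4]
col 2: [0, 0, 0, 8] -> [0, 0, 0, 8]
col 3: [4, 8, 8, 0] -> [0, 0, 4, 16]

Answer:  0  0  0  0
 0  0  0  0
 4  0  0  4
 2  4  8 16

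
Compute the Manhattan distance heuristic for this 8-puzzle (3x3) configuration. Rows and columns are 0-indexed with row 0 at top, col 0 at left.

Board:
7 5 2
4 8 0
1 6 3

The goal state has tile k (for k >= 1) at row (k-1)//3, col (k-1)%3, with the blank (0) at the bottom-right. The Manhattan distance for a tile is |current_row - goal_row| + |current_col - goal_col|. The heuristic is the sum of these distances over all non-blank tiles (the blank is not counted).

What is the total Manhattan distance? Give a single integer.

Answer: 11

Derivation:
Tile 7: (0,0)->(2,0) = 2
Tile 5: (0,1)->(1,1) = 1
Tile 2: (0,2)->(0,1) = 1
Tile 4: (1,0)->(1,0) = 0
Tile 8: (1,1)->(2,1) = 1
Tile 1: (2,0)->(0,0) = 2
Tile 6: (2,1)->(1,2) = 2
Tile 3: (2,2)->(0,2) = 2
Sum: 2 + 1 + 1 + 0 + 1 + 2 + 2 + 2 = 11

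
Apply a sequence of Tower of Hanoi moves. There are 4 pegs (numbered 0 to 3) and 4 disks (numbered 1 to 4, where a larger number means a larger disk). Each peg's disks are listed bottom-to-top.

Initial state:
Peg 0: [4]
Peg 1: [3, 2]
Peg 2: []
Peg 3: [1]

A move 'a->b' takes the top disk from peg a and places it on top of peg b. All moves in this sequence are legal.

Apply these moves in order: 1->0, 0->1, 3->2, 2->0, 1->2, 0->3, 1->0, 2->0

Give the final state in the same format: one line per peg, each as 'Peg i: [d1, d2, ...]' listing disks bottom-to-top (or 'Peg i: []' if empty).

After move 1 (1->0):
Peg 0: [4, 2]
Peg 1: [3]
Peg 2: []
Peg 3: [1]

After move 2 (0->1):
Peg 0: [4]
Peg 1: [3, 2]
Peg 2: []
Peg 3: [1]

After move 3 (3->2):
Peg 0: [4]
Peg 1: [3, 2]
Peg 2: [1]
Peg 3: []

After move 4 (2->0):
Peg 0: [4, 1]
Peg 1: [3, 2]
Peg 2: []
Peg 3: []

After move 5 (1->2):
Peg 0: [4, 1]
Peg 1: [3]
Peg 2: [2]
Peg 3: []

After move 6 (0->3):
Peg 0: [4]
Peg 1: [3]
Peg 2: [2]
Peg 3: [1]

After move 7 (1->0):
Peg 0: [4, 3]
Peg 1: []
Peg 2: [2]
Peg 3: [1]

After move 8 (2->0):
Peg 0: [4, 3, 2]
Peg 1: []
Peg 2: []
Peg 3: [1]

Answer: Peg 0: [4, 3, 2]
Peg 1: []
Peg 2: []
Peg 3: [1]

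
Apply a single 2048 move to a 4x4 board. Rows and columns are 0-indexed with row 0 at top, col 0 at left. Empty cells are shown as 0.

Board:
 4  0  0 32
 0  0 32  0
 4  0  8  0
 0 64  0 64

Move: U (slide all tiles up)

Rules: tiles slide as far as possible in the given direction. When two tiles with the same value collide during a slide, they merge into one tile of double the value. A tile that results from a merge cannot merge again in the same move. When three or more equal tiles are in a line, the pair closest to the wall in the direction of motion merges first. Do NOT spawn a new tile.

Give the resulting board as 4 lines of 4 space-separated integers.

Answer:  8 64 32 32
 0  0  8 64
 0  0  0  0
 0  0  0  0

Derivation:
Slide up:
col 0: [4, 0, 4, 0] -> [8, 0, 0, 0]
col 1: [0, 0, 0, 64] -> [64, 0, 0, 0]
col 2: [0, 32, 8, 0] -> [32, 8, 0, 0]
col 3: [32, 0, 0, 64] -> [32, 64, 0, 0]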